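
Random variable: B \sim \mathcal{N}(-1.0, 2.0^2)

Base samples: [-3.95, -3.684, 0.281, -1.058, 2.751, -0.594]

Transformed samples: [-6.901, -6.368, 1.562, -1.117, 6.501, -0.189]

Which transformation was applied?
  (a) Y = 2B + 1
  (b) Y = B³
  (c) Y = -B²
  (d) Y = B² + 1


Checking option (a) Y = 2B + 1:
  B = -3.95 -> Y = -6.901 ✓
  B = -3.684 -> Y = -6.368 ✓
  B = 0.281 -> Y = 1.562 ✓
All samples match this transformation.

(a) 2B + 1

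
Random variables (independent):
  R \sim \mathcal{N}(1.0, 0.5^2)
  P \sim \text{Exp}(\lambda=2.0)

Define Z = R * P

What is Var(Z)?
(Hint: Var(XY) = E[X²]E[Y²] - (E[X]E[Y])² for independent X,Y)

Var(XY) = E[X²]E[Y²] - (E[X]E[Y])²
E[R] = 1, Var(R) = 0.25
E[P] = 0.5, Var(P) = 0.25
E[R²] = 0.25 + 1² = 1.25
E[P²] = 0.25 + 0.5² = 0.5
Var(Z) = 1.25*0.5 - (1*0.5)²
= 0.625 - 0.25 = 0.375

0.375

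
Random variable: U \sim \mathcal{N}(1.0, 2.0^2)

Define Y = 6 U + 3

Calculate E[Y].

For Y = 6U + 3:
E[Y] = 6 * E[U] + 3
E[U] = 1.0 = 1
E[Y] = 6 * 1 + 3 = 9

9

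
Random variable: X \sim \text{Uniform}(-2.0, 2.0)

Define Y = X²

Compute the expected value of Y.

Using E[X²] = Var(X) + (E[X])²:
E[X] = 0
Var(X) = (2 + 2)^2/12 = 1.3333333
E[X²] = 1.3333333 + 0² = 1.3333333 + 0 = 1.3333333

1.3333333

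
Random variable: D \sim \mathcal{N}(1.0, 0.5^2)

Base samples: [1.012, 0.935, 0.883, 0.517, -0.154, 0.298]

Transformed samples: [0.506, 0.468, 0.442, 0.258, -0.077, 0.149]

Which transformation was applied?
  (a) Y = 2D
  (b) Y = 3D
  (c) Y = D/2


Checking option (c) Y = D/2:
  D = 1.012 -> Y = 0.506 ✓
  D = 0.935 -> Y = 0.468 ✓
  D = 0.883 -> Y = 0.442 ✓
All samples match this transformation.

(c) D/2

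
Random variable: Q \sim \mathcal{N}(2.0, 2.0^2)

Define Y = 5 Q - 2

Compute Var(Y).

For Y = aQ + b: Var(Y) = a² * Var(Q)
Var(Q) = 2.0^2 = 4
Var(Y) = 5² * 4 = 25 * 4 = 100

100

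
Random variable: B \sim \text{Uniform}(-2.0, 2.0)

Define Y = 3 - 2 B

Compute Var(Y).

For Y = aB + b: Var(Y) = a² * Var(B)
Var(B) = (2 + 2)^2/12 = 1.3333333
Var(Y) = (-2)² * 1.3333333 = 4 * 1.3333333 = 5.3333333

5.3333333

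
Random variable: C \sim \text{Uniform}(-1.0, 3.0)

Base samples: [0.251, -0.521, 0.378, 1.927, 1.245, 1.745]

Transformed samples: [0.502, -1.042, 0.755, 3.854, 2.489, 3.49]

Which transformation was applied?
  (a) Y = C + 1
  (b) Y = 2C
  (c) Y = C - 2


Checking option (b) Y = 2C:
  C = 0.251 -> Y = 0.502 ✓
  C = -0.521 -> Y = -1.042 ✓
  C = 0.378 -> Y = 0.755 ✓
All samples match this transformation.

(b) 2C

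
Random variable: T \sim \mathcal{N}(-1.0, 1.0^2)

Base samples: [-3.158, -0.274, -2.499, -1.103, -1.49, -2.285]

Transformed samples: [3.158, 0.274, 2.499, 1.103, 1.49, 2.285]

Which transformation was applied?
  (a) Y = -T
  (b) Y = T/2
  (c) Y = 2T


Checking option (a) Y = -T:
  T = -3.158 -> Y = 3.158 ✓
  T = -0.274 -> Y = 0.274 ✓
  T = -2.499 -> Y = 2.499 ✓
All samples match this transformation.

(a) -T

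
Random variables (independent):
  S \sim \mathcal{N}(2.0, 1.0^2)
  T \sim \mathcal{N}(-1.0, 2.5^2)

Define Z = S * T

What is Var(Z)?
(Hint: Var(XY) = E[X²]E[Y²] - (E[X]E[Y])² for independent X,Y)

Var(XY) = E[X²]E[Y²] - (E[X]E[Y])²
E[S] = 2, Var(S) = 1
E[T] = -1, Var(T) = 6.25
E[S²] = 1 + 2² = 5
E[T²] = 6.25 + (-1)² = 7.25
Var(Z) = 5*7.25 - (2*(-1))²
= 36.25 - 4 = 32.25

32.25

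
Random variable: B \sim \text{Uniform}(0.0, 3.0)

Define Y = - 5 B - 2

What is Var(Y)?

For Y = aB + b: Var(Y) = a² * Var(B)
Var(B) = (3 - 0)^2/12 = 0.75
Var(Y) = (-5)² * 0.75 = 25 * 0.75 = 18.75

18.75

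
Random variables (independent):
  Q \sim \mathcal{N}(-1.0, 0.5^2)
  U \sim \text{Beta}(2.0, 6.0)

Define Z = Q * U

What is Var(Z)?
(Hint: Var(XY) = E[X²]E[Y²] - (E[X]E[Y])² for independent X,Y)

Var(XY) = E[X²]E[Y²] - (E[X]E[Y])²
E[Q] = -1, Var(Q) = 0.25
E[U] = 0.25, Var(U) = 0.020833333
E[Q²] = 0.25 + (-1)² = 1.25
E[U²] = 0.020833333 + 0.25² = 0.083333333
Var(Z) = 1.25*0.083333333 - (-1*0.25)²
= 0.10416667 - 0.0625 = 0.041666667

0.041666667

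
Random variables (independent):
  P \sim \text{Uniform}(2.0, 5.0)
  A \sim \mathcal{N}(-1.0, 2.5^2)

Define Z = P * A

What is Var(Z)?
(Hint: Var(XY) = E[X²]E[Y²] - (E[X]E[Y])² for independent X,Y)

Var(XY) = E[X²]E[Y²] - (E[X]E[Y])²
E[P] = 3.5, Var(P) = 0.75
E[A] = -1, Var(A) = 6.25
E[P²] = 0.75 + 3.5² = 13
E[A²] = 6.25 + (-1)² = 7.25
Var(Z) = 13*7.25 - (3.5*(-1))²
= 94.25 - 12.25 = 82

82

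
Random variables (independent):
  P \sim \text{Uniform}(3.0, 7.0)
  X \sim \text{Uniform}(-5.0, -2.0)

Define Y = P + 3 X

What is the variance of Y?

For independent RVs: Var(aX + bY) = a²Var(X) + b²Var(Y)
Var(P) = 1.3333333
Var(X) = 0.75
Var(Y) = 1²*1.3333333 + 3²*0.75
= 1*1.3333333 + 9*0.75 = 8.0833333

8.0833333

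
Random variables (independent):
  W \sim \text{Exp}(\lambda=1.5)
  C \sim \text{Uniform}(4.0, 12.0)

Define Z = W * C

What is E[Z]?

For independent RVs: E[XY] = E[X]*E[Y]
E[W] = 0.66666667
E[C] = 8
E[Z] = 0.66666667 * 8 = 5.3333333

5.3333333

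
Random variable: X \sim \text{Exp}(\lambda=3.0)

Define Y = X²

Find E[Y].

Using E[X²] = Var(X) + (E[X])²:
E[X] = 0.33333333
Var(X) = 1/3.0^2 = 0.11111111
E[X²] = 0.11111111 + 0.33333333² = 0.11111111 + 0.11111111 = 0.22222222

0.22222222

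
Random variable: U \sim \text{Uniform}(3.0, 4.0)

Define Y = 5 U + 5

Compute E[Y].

For Y = 5U + 5:
E[Y] = 5 * E[U] + 5
E[U] = (3 + 4)/2 = 3.5
E[Y] = 5 * 3.5 + 5 = 22.5

22.5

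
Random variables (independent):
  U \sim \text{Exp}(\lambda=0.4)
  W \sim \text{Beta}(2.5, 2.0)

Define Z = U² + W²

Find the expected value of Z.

E[Z] = E[U²] + E[W²]
E[U²] = Var(U) + E[U]² = 6.25 + 6.25 = 12.5
E[W²] = Var(W) + E[W]² = 0.044893378 + 0.30864198 = 0.35353535
E[Z] = 12.5 + 0.35353535 = 12.853535

12.853535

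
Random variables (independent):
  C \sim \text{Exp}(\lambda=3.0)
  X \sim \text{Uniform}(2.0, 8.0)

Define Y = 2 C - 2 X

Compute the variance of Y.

For independent RVs: Var(aX + bY) = a²Var(X) + b²Var(Y)
Var(C) = 0.11111111
Var(X) = 3
Var(Y) = 2²*0.11111111 + (-2)²*3
= 4*0.11111111 + 4*3 = 12.444444

12.444444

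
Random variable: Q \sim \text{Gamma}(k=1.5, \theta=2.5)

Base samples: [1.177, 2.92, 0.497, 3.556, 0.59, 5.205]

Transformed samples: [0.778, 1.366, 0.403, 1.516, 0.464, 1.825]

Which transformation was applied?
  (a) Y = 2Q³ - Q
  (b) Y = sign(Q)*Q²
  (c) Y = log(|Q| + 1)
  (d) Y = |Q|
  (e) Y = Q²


Checking option (c) Y = log(|Q| + 1):
  Q = 1.177 -> Y = 0.778 ✓
  Q = 2.92 -> Y = 1.366 ✓
  Q = 0.497 -> Y = 0.403 ✓
All samples match this transformation.

(c) log(|Q| + 1)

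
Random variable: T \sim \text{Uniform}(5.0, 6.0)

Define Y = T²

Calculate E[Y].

Using E[X²] = Var(X) + (E[X])²:
E[T] = 5.5
Var(T) = (6 - 5)^2/12 = 0.083333333
E[T²] = 0.083333333 + 5.5² = 0.083333333 + 30.25 = 30.333333

30.333333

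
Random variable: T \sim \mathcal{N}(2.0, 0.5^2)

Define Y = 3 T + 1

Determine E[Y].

For Y = 3T + 1:
E[Y] = 3 * E[T] + 1
E[T] = 2.0 = 2
E[Y] = 3 * 2 + 1 = 7

7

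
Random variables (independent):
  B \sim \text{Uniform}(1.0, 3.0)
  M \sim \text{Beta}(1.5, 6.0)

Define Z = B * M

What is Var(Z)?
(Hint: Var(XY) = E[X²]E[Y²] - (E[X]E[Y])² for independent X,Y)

Var(XY) = E[X²]E[Y²] - (E[X]E[Y])²
E[B] = 2, Var(B) = 0.33333333
E[M] = 0.2, Var(M) = 0.018823529
E[B²] = 0.33333333 + 2² = 4.3333333
E[M²] = 0.018823529 + 0.2² = 0.058823529
Var(Z) = 4.3333333*0.058823529 - (2*0.2)²
= 0.25490196 - 0.16 = 0.094901961

0.094901961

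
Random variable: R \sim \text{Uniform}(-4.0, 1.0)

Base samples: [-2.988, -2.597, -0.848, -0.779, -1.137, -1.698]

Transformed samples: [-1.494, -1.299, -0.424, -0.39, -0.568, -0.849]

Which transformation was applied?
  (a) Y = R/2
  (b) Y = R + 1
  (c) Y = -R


Checking option (a) Y = R/2:
  R = -2.988 -> Y = -1.494 ✓
  R = -2.597 -> Y = -1.299 ✓
  R = -0.848 -> Y = -0.424 ✓
All samples match this transformation.

(a) R/2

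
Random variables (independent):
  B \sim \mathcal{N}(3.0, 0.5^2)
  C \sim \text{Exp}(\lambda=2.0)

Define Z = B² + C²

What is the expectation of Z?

E[Z] = E[B²] + E[C²]
E[B²] = Var(B) + E[B]² = 0.25 + 9 = 9.25
E[C²] = Var(C) + E[C]² = 0.25 + 0.25 = 0.5
E[Z] = 9.25 + 0.5 = 9.75

9.75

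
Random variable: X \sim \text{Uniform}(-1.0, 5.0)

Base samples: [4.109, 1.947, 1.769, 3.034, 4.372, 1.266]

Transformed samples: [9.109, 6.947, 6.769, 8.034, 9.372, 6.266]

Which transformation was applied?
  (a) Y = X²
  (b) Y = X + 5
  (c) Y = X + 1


Checking option (b) Y = X + 5:
  X = 4.109 -> Y = 9.109 ✓
  X = 1.947 -> Y = 6.947 ✓
  X = 1.769 -> Y = 6.769 ✓
All samples match this transformation.

(b) X + 5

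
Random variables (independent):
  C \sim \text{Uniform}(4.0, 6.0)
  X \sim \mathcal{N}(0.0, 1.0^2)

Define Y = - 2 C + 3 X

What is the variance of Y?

For independent RVs: Var(aX + bY) = a²Var(X) + b²Var(Y)
Var(C) = 0.33333333
Var(X) = 1
Var(Y) = (-2)²*0.33333333 + 3²*1
= 4*0.33333333 + 9*1 = 10.333333

10.333333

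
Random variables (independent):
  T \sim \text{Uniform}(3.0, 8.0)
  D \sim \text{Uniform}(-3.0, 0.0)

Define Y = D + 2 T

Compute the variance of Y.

For independent RVs: Var(aX + bY) = a²Var(X) + b²Var(Y)
Var(T) = 2.0833333
Var(D) = 0.75
Var(Y) = 2²*2.0833333 + 1²*0.75
= 4*2.0833333 + 1*0.75 = 9.0833333

9.0833333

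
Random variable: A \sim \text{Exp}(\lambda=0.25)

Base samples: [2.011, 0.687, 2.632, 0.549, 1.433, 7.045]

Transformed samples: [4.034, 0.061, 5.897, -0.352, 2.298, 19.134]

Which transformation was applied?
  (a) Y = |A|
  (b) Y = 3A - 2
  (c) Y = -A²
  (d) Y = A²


Checking option (b) Y = 3A - 2:
  A = 2.011 -> Y = 4.034 ✓
  A = 0.687 -> Y = 0.061 ✓
  A = 2.632 -> Y = 5.897 ✓
All samples match this transformation.

(b) 3A - 2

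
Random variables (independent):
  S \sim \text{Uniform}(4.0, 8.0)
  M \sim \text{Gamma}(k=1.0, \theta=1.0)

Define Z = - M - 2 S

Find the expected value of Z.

E[Z] = -2*E[S] - 1*E[M]
E[S] = 6
E[M] = 1
E[Z] = -2*6 - 1*1 = -13

-13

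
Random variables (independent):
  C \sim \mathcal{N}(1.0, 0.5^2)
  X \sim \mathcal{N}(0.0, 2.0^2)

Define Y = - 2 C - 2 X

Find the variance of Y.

For independent RVs: Var(aX + bY) = a²Var(X) + b²Var(Y)
Var(C) = 0.25
Var(X) = 4
Var(Y) = (-2)²*0.25 + (-2)²*4
= 4*0.25 + 4*4 = 17

17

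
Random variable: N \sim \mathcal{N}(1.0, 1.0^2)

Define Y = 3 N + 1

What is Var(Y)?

For Y = aN + b: Var(Y) = a² * Var(N)
Var(N) = 1.0^2 = 1
Var(Y) = 3² * 1 = 9 * 1 = 9

9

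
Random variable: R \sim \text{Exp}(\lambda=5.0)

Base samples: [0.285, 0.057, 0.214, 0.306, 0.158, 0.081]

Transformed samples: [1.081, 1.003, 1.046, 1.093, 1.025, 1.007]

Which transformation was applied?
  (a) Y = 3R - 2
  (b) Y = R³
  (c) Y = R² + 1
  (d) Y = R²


Checking option (c) Y = R² + 1:
  R = 0.285 -> Y = 1.081 ✓
  R = 0.057 -> Y = 1.003 ✓
  R = 0.214 -> Y = 1.046 ✓
All samples match this transformation.

(c) R² + 1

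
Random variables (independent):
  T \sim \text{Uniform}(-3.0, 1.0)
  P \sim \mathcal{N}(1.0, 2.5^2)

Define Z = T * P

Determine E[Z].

For independent RVs: E[XY] = E[X]*E[Y]
E[T] = -1
E[P] = 1
E[Z] = -1 * 1 = -1

-1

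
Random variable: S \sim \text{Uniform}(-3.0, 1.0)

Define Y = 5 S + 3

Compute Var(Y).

For Y = aS + b: Var(Y) = a² * Var(S)
Var(S) = (1 + 3)^2/12 = 1.3333333
Var(Y) = 5² * 1.3333333 = 25 * 1.3333333 = 33.333333

33.333333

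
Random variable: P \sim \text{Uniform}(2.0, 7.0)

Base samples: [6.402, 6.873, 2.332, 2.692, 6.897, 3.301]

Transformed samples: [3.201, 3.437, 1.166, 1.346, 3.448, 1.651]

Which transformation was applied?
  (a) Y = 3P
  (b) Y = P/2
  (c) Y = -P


Checking option (b) Y = P/2:
  P = 6.402 -> Y = 3.201 ✓
  P = 6.873 -> Y = 3.437 ✓
  P = 2.332 -> Y = 1.166 ✓
All samples match this transformation.

(b) P/2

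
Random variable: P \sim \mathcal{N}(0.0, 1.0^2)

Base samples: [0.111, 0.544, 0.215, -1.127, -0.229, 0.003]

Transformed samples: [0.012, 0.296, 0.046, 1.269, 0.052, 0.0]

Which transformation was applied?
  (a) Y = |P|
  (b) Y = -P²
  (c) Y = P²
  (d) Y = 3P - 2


Checking option (c) Y = P²:
  P = 0.111 -> Y = 0.012 ✓
  P = 0.544 -> Y = 0.296 ✓
  P = 0.215 -> Y = 0.046 ✓
All samples match this transformation.

(c) P²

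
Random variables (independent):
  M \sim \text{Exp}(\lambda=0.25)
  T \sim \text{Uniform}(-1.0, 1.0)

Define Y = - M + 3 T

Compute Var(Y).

For independent RVs: Var(aX + bY) = a²Var(X) + b²Var(Y)
Var(M) = 16
Var(T) = 0.33333333
Var(Y) = (-1)²*16 + 3²*0.33333333
= 1*16 + 9*0.33333333 = 19

19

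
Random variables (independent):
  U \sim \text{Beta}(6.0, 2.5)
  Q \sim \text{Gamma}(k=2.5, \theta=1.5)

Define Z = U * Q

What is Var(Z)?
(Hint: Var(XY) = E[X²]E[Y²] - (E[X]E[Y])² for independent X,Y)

Var(XY) = E[X²]E[Y²] - (E[X]E[Y])²
E[U] = 0.70588235, Var(U) = 0.021853943
E[Q] = 3.75, Var(Q) = 5.625
E[U²] = 0.021853943 + 0.70588235² = 0.52012384
E[Q²] = 5.625 + 3.75² = 19.6875
Var(Z) = 0.52012384*19.6875 - (0.70588235*3.75)²
= 10.239938 - 7.0069204 = 3.2330177

3.2330177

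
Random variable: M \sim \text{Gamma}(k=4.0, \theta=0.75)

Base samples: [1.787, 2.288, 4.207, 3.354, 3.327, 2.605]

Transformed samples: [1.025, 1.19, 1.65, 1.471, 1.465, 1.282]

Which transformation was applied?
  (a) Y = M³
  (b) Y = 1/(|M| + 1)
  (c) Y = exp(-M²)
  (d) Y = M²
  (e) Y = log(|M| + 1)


Checking option (e) Y = log(|M| + 1):
  M = 1.787 -> Y = 1.025 ✓
  M = 2.288 -> Y = 1.19 ✓
  M = 4.207 -> Y = 1.65 ✓
All samples match this transformation.

(e) log(|M| + 1)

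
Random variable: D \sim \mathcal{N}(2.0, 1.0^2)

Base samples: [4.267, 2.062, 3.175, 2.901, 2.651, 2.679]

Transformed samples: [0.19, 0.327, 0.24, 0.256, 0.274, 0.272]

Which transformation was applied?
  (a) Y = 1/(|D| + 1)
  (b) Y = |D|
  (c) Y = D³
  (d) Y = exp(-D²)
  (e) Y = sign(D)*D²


Checking option (a) Y = 1/(|D| + 1):
  D = 4.267 -> Y = 0.19 ✓
  D = 2.062 -> Y = 0.327 ✓
  D = 3.175 -> Y = 0.24 ✓
All samples match this transformation.

(a) 1/(|D| + 1)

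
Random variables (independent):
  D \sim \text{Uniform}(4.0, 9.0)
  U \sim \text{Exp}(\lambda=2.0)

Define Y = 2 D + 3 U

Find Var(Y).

For independent RVs: Var(aX + bY) = a²Var(X) + b²Var(Y)
Var(D) = 2.0833333
Var(U) = 0.25
Var(Y) = 2²*2.0833333 + 3²*0.25
= 4*2.0833333 + 9*0.25 = 10.583333

10.583333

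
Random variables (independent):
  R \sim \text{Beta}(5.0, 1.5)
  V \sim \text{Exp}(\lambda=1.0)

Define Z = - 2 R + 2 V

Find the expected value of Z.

E[Z] = -2*E[R] + 2*E[V]
E[R] = 0.76923077
E[V] = 1
E[Z] = -2*0.76923077 + 2*1 = 0.46153846

0.46153846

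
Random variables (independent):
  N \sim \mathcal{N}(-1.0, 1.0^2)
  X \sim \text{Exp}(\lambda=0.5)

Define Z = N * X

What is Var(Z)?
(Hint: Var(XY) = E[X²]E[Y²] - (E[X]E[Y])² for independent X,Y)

Var(XY) = E[X²]E[Y²] - (E[X]E[Y])²
E[N] = -1, Var(N) = 1
E[X] = 2, Var(X) = 4
E[N²] = 1 + (-1)² = 2
E[X²] = 4 + 2² = 8
Var(Z) = 2*8 - (-1*2)²
= 16 - 4 = 12

12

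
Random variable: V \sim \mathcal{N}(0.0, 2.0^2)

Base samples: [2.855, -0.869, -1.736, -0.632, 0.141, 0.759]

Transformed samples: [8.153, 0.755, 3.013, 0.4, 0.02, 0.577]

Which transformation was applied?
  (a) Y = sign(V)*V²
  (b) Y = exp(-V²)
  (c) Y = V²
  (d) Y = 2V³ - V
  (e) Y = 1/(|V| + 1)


Checking option (c) Y = V²:
  V = 2.855 -> Y = 8.153 ✓
  V = -0.869 -> Y = 0.755 ✓
  V = -1.736 -> Y = 3.013 ✓
All samples match this transformation.

(c) V²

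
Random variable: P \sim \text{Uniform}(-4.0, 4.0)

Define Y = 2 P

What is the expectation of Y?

For Y = 2P:
E[Y] = 2 * E[P]
E[P] = (-4 + 4)/2 = 0
E[Y] = 2 * 0 = 0

0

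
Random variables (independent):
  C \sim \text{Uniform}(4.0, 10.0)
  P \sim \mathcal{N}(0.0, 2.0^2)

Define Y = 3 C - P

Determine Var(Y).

For independent RVs: Var(aX + bY) = a²Var(X) + b²Var(Y)
Var(C) = 3
Var(P) = 4
Var(Y) = 3²*3 + (-1)²*4
= 9*3 + 1*4 = 31

31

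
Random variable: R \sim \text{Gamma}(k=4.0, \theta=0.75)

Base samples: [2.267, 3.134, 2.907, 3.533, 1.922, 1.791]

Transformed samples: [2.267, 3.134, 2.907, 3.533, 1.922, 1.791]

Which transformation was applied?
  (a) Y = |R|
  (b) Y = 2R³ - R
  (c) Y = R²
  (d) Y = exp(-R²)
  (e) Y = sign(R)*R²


Checking option (a) Y = |R|:
  R = 2.267 -> Y = 2.267 ✓
  R = 3.134 -> Y = 3.134 ✓
  R = 2.907 -> Y = 2.907 ✓
All samples match this transformation.

(a) |R|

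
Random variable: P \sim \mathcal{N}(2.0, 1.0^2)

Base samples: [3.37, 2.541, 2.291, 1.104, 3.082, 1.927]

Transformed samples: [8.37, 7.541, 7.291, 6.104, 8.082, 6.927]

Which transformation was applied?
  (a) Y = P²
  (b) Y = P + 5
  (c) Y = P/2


Checking option (b) Y = P + 5:
  P = 3.37 -> Y = 8.37 ✓
  P = 2.541 -> Y = 7.541 ✓
  P = 2.291 -> Y = 7.291 ✓
All samples match this transformation.

(b) P + 5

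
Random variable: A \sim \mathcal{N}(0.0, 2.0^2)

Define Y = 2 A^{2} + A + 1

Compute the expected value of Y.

E[Y] = 2*E[A²] + 1*E[A] + 1
E[A] = 0
E[A²] = Var(A) + (E[A])² = 4 + 0 = 4
E[Y] = 2*4 + 1*0 + 1 = 9

9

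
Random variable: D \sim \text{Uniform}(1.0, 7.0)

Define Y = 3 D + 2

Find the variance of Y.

For Y = aD + b: Var(Y) = a² * Var(D)
Var(D) = (7 - 1)^2/12 = 3
Var(Y) = 3² * 3 = 9 * 3 = 27

27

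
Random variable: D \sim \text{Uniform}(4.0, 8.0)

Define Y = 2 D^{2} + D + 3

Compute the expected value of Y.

E[Y] = 2*E[D²] + 1*E[D] + 3
E[D] = 6
E[D²] = Var(D) + (E[D])² = 1.3333333 + 36 = 37.333333
E[Y] = 2*37.333333 + 1*6 + 3 = 83.666667

83.666667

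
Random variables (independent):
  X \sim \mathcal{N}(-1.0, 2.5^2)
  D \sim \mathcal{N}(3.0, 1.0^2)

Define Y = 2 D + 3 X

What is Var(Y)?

For independent RVs: Var(aX + bY) = a²Var(X) + b²Var(Y)
Var(X) = 6.25
Var(D) = 1
Var(Y) = 3²*6.25 + 2²*1
= 9*6.25 + 4*1 = 60.25

60.25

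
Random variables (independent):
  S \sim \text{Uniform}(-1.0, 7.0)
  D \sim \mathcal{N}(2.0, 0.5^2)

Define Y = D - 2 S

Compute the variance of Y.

For independent RVs: Var(aX + bY) = a²Var(X) + b²Var(Y)
Var(S) = 5.3333333
Var(D) = 0.25
Var(Y) = (-2)²*5.3333333 + 1²*0.25
= 4*5.3333333 + 1*0.25 = 21.583333

21.583333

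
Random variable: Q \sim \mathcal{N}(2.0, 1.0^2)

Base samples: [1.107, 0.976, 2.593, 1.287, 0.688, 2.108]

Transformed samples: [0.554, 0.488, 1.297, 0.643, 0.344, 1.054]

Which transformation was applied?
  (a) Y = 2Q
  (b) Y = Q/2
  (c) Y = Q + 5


Checking option (b) Y = Q/2:
  Q = 1.107 -> Y = 0.554 ✓
  Q = 0.976 -> Y = 0.488 ✓
  Q = 2.593 -> Y = 1.297 ✓
All samples match this transformation.

(b) Q/2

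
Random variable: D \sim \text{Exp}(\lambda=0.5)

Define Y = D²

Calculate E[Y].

Using E[X²] = Var(X) + (E[X])²:
E[D] = 2
Var(D) = 1/0.5^2 = 4
E[D²] = 4 + 2² = 4 + 4 = 8

8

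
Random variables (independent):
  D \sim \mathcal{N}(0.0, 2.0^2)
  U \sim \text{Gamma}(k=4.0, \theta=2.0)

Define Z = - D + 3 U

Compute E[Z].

E[Z] = -1*E[D] + 3*E[U]
E[D] = 0
E[U] = 8
E[Z] = -1*0 + 3*8 = 24

24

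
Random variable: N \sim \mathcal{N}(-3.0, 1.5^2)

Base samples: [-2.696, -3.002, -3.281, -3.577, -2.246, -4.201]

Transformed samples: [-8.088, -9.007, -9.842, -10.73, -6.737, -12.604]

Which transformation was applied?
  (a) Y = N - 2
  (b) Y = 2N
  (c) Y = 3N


Checking option (c) Y = 3N:
  N = -2.696 -> Y = -8.088 ✓
  N = -3.002 -> Y = -9.007 ✓
  N = -3.281 -> Y = -9.842 ✓
All samples match this transformation.

(c) 3N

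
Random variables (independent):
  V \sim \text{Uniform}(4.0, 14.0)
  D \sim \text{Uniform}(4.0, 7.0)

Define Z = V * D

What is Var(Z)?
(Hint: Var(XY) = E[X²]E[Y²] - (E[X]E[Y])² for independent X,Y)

Var(XY) = E[X²]E[Y²] - (E[X]E[Y])²
E[V] = 9, Var(V) = 8.3333333
E[D] = 5.5, Var(D) = 0.75
E[V²] = 8.3333333 + 9² = 89.333333
E[D²] = 0.75 + 5.5² = 31
Var(Z) = 89.333333*31 - (9*5.5)²
= 2769.3333 - 2450.25 = 319.08333

319.08333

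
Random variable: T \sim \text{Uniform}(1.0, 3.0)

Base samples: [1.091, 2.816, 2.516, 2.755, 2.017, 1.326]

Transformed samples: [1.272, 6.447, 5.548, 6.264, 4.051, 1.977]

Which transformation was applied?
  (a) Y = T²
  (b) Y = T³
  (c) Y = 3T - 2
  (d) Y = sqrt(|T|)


Checking option (c) Y = 3T - 2:
  T = 1.091 -> Y = 1.272 ✓
  T = 2.816 -> Y = 6.447 ✓
  T = 2.516 -> Y = 5.548 ✓
All samples match this transformation.

(c) 3T - 2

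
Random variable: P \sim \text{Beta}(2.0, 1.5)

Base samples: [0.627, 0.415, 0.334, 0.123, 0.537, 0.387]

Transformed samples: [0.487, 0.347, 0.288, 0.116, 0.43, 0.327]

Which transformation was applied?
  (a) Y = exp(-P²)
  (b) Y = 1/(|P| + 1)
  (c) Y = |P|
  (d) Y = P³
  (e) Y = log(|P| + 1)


Checking option (e) Y = log(|P| + 1):
  P = 0.627 -> Y = 0.487 ✓
  P = 0.415 -> Y = 0.347 ✓
  P = 0.334 -> Y = 0.288 ✓
All samples match this transformation.

(e) log(|P| + 1)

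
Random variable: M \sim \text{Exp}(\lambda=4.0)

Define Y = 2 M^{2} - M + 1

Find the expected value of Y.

E[Y] = 2*E[M²] - 1*E[M] + 1
E[M] = 0.25
E[M²] = Var(M) + (E[M])² = 0.0625 + 0.0625 = 0.125
E[Y] = 2*0.125 - 1*0.25 + 1 = 1

1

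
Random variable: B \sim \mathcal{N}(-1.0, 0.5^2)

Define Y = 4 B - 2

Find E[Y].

For Y = 4B - 2:
E[Y] = 4 * E[B] - 2
E[B] = -1.0 = -1
E[Y] = 4 * (-1) - 2 = -6

-6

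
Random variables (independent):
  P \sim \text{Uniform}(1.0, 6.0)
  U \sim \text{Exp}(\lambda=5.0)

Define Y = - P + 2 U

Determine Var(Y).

For independent RVs: Var(aX + bY) = a²Var(X) + b²Var(Y)
Var(P) = 2.0833333
Var(U) = 0.04
Var(Y) = (-1)²*2.0833333 + 2²*0.04
= 1*2.0833333 + 4*0.04 = 2.2433333

2.2433333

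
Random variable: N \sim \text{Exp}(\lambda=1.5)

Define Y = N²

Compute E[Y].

Using E[X²] = Var(X) + (E[X])²:
E[N] = 0.66666667
Var(N) = 1/1.5^2 = 0.44444444
E[N²] = 0.44444444 + 0.66666667² = 0.44444444 + 0.44444444 = 0.88888889

0.88888889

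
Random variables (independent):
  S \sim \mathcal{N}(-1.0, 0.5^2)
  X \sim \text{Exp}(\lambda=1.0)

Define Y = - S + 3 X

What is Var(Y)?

For independent RVs: Var(aX + bY) = a²Var(X) + b²Var(Y)
Var(S) = 0.25
Var(X) = 1
Var(Y) = (-1)²*0.25 + 3²*1
= 1*0.25 + 9*1 = 9.25

9.25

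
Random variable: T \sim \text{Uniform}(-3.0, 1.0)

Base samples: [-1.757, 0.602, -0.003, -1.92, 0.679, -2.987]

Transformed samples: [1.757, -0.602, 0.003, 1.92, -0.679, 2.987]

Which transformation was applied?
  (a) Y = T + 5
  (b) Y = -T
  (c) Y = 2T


Checking option (b) Y = -T:
  T = -1.757 -> Y = 1.757 ✓
  T = 0.602 -> Y = -0.602 ✓
  T = -0.003 -> Y = 0.003 ✓
All samples match this transformation.

(b) -T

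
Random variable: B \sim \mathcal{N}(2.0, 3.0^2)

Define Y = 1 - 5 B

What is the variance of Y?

For Y = aB + b: Var(Y) = a² * Var(B)
Var(B) = 3.0^2 = 9
Var(Y) = (-5)² * 9 = 25 * 9 = 225

225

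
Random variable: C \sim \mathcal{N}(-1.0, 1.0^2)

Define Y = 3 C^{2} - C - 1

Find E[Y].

E[Y] = 3*E[C²] - 1*E[C] - 1
E[C] = -1
E[C²] = Var(C) + (E[C])² = 1 + 1 = 2
E[Y] = 3*2 - 1*(-1) - 1 = 6

6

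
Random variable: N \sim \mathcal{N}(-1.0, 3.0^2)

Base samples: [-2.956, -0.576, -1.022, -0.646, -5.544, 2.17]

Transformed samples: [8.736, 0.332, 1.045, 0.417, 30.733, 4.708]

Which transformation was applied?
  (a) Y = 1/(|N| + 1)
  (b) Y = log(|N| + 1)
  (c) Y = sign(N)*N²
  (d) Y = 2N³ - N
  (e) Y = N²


Checking option (e) Y = N²:
  N = -2.956 -> Y = 8.736 ✓
  N = -0.576 -> Y = 0.332 ✓
  N = -1.022 -> Y = 1.045 ✓
All samples match this transformation.

(e) N²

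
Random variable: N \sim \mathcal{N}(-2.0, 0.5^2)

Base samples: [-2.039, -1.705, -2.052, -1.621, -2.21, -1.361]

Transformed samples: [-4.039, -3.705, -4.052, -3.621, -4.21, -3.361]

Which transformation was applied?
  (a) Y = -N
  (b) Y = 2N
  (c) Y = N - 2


Checking option (c) Y = N - 2:
  N = -2.039 -> Y = -4.039 ✓
  N = -1.705 -> Y = -3.705 ✓
  N = -2.052 -> Y = -4.052 ✓
All samples match this transformation.

(c) N - 2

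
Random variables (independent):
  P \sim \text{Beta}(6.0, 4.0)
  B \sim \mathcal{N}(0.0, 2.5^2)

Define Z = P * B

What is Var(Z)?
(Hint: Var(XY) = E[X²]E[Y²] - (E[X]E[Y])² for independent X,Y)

Var(XY) = E[X²]E[Y²] - (E[X]E[Y])²
E[P] = 0.6, Var(P) = 0.021818182
E[B] = 0, Var(B) = 6.25
E[P²] = 0.021818182 + 0.6² = 0.38181818
E[B²] = 6.25 + 0² = 6.25
Var(Z) = 0.38181818*6.25 - (0.6*0)²
= 2.3863636 - 0 = 2.3863636

2.3863636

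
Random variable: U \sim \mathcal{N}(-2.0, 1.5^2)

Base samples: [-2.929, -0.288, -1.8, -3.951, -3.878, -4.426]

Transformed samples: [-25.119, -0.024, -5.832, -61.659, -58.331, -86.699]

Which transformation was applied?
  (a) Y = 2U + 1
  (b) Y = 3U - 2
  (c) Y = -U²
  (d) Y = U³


Checking option (d) Y = U³:
  U = -2.929 -> Y = -25.119 ✓
  U = -0.288 -> Y = -0.024 ✓
  U = -1.8 -> Y = -5.832 ✓
All samples match this transformation.

(d) U³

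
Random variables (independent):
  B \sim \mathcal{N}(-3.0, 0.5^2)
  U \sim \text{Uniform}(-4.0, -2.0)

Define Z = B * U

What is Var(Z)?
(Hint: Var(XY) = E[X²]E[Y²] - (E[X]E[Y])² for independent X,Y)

Var(XY) = E[X²]E[Y²] - (E[X]E[Y])²
E[B] = -3, Var(B) = 0.25
E[U] = -3, Var(U) = 0.33333333
E[B²] = 0.25 + (-3)² = 9.25
E[U²] = 0.33333333 + (-3)² = 9.3333333
Var(Z) = 9.25*9.3333333 - (-3*(-3))²
= 86.333333 - 81 = 5.3333333

5.3333333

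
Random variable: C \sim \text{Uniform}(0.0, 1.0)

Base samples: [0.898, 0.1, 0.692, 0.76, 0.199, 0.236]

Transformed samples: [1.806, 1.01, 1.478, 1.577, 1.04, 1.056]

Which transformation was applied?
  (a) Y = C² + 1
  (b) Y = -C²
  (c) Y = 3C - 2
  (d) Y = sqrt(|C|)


Checking option (a) Y = C² + 1:
  C = 0.898 -> Y = 1.806 ✓
  C = 0.1 -> Y = 1.01 ✓
  C = 0.692 -> Y = 1.478 ✓
All samples match this transformation.

(a) C² + 1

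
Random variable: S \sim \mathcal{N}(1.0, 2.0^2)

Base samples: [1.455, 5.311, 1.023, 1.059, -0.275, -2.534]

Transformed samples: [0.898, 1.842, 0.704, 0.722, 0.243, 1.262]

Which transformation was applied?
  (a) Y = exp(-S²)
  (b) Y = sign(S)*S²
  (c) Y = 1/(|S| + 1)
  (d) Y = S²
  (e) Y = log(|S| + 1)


Checking option (e) Y = log(|S| + 1):
  S = 1.455 -> Y = 0.898 ✓
  S = 5.311 -> Y = 1.842 ✓
  S = 1.023 -> Y = 0.704 ✓
All samples match this transformation.

(e) log(|S| + 1)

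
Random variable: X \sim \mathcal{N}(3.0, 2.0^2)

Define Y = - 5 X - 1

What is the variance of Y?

For Y = aX + b: Var(Y) = a² * Var(X)
Var(X) = 2.0^2 = 4
Var(Y) = (-5)² * 4 = 25 * 4 = 100

100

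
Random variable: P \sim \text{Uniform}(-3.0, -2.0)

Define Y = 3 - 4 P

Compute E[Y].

For Y = -4P + 3:
E[Y] = -4 * E[P] + 3
E[P] = (-3 - 2)/2 = -2.5
E[Y] = -4 * (-2.5) + 3 = 13

13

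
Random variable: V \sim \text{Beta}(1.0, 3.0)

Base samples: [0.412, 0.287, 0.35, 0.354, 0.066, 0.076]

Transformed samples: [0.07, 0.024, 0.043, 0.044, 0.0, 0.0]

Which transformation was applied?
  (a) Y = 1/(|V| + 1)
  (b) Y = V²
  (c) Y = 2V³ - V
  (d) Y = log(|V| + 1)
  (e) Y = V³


Checking option (e) Y = V³:
  V = 0.412 -> Y = 0.07 ✓
  V = 0.287 -> Y = 0.024 ✓
  V = 0.35 -> Y = 0.043 ✓
All samples match this transformation.

(e) V³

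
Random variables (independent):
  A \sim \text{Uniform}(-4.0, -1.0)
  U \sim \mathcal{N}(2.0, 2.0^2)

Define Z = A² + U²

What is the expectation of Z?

E[Z] = E[A²] + E[U²]
E[A²] = Var(A) + E[A]² = 0.75 + 6.25 = 7
E[U²] = Var(U) + E[U]² = 4 + 4 = 8
E[Z] = 7 + 8 = 15

15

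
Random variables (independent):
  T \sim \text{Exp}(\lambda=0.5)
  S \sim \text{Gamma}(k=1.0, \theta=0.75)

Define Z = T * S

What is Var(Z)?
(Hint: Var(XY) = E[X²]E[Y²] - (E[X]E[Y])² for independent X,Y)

Var(XY) = E[X²]E[Y²] - (E[X]E[Y])²
E[T] = 2, Var(T) = 4
E[S] = 0.75, Var(S) = 0.5625
E[T²] = 4 + 2² = 8
E[S²] = 0.5625 + 0.75² = 1.125
Var(Z) = 8*1.125 - (2*0.75)²
= 9 - 2.25 = 6.75

6.75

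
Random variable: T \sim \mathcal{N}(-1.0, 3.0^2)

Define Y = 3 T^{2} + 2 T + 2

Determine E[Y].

E[Y] = 3*E[T²] + 2*E[T] + 2
E[T] = -1
E[T²] = Var(T) + (E[T])² = 9 + 1 = 10
E[Y] = 3*10 + 2*(-1) + 2 = 30

30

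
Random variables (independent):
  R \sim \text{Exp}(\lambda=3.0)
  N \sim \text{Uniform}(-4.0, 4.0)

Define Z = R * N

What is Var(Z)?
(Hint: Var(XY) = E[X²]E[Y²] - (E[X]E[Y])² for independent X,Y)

Var(XY) = E[X²]E[Y²] - (E[X]E[Y])²
E[R] = 0.33333333, Var(R) = 0.11111111
E[N] = 0, Var(N) = 5.3333333
E[R²] = 0.11111111 + 0.33333333² = 0.22222222
E[N²] = 5.3333333 + 0² = 5.3333333
Var(Z) = 0.22222222*5.3333333 - (0.33333333*0)²
= 1.1851852 - 0 = 1.1851852

1.1851852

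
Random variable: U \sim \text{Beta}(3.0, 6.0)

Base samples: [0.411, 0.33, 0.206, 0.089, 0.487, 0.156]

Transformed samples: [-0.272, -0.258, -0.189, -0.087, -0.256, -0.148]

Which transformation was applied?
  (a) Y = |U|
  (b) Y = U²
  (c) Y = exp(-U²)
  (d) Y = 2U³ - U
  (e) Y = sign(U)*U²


Checking option (d) Y = 2U³ - U:
  U = 0.411 -> Y = -0.272 ✓
  U = 0.33 -> Y = -0.258 ✓
  U = 0.206 -> Y = -0.189 ✓
All samples match this transformation.

(d) 2U³ - U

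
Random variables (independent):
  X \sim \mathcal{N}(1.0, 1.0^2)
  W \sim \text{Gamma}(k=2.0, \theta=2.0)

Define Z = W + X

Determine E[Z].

E[Z] = 1*E[X] + 1*E[W]
E[X] = 1
E[W] = 4
E[Z] = 1*1 + 1*4 = 5

5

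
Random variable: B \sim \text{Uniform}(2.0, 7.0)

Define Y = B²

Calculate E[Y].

E[B²] = Var(B) + (E[B])² = 2.0833333 + 20.25 = 22.333333

22.333333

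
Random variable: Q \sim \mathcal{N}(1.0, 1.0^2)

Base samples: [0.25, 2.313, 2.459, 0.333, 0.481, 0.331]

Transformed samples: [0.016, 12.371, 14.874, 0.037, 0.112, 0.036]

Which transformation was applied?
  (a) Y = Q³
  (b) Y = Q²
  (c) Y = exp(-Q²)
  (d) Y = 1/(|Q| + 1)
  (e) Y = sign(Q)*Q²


Checking option (a) Y = Q³:
  Q = 0.25 -> Y = 0.016 ✓
  Q = 2.313 -> Y = 12.371 ✓
  Q = 2.459 -> Y = 14.874 ✓
All samples match this transformation.

(a) Q³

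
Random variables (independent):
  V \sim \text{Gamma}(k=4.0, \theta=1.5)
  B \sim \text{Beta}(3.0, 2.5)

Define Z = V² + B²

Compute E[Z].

E[Z] = E[V²] + E[B²]
E[V²] = Var(V) + E[V]² = 9 + 36 = 45
E[B²] = Var(B) + E[B]² = 0.038143675 + 0.29752066 = 0.33566434
E[Z] = 45 + 0.33566434 = 45.335664

45.335664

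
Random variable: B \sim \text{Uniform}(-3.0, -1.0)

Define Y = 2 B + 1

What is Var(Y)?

For Y = aB + b: Var(Y) = a² * Var(B)
Var(B) = (-1 + 3)^2/12 = 0.33333333
Var(Y) = 2² * 0.33333333 = 4 * 0.33333333 = 1.3333333

1.3333333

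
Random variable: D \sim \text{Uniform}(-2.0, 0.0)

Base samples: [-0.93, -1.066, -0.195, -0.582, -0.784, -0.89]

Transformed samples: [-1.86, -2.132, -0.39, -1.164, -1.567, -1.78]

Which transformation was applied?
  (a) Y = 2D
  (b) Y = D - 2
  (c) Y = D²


Checking option (a) Y = 2D:
  D = -0.93 -> Y = -1.86 ✓
  D = -1.066 -> Y = -2.132 ✓
  D = -0.195 -> Y = -0.39 ✓
All samples match this transformation.

(a) 2D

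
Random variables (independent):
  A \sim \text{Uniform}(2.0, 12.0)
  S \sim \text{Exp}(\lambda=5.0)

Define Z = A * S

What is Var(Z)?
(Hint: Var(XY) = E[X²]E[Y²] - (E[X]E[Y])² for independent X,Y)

Var(XY) = E[X²]E[Y²] - (E[X]E[Y])²
E[A] = 7, Var(A) = 8.3333333
E[S] = 0.2, Var(S) = 0.04
E[A²] = 8.3333333 + 7² = 57.333333
E[S²] = 0.04 + 0.2² = 0.08
Var(Z) = 57.333333*0.08 - (7*0.2)²
= 4.5866667 - 1.96 = 2.6266667

2.6266667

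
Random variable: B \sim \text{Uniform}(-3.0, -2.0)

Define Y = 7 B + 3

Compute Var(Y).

For Y = aB + b: Var(Y) = a² * Var(B)
Var(B) = (-2 + 3)^2/12 = 0.083333333
Var(Y) = 7² * 0.083333333 = 49 * 0.083333333 = 4.0833333

4.0833333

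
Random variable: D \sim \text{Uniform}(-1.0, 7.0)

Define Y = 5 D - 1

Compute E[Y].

For Y = 5D - 1:
E[Y] = 5 * E[D] - 1
E[D] = (-1 + 7)/2 = 3
E[Y] = 5 * 3 - 1 = 14

14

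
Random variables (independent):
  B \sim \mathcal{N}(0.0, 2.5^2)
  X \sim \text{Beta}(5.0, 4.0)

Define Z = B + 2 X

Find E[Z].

E[Z] = 1*E[B] + 2*E[X]
E[B] = 0
E[X] = 0.55555556
E[Z] = 1*0 + 2*0.55555556 = 1.1111111

1.1111111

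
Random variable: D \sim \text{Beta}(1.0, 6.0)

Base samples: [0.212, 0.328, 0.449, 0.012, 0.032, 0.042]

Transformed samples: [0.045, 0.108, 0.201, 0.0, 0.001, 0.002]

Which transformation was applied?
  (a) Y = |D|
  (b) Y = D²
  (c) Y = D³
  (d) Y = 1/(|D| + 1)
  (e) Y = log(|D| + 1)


Checking option (b) Y = D²:
  D = 0.212 -> Y = 0.045 ✓
  D = 0.328 -> Y = 0.108 ✓
  D = 0.449 -> Y = 0.201 ✓
All samples match this transformation.

(b) D²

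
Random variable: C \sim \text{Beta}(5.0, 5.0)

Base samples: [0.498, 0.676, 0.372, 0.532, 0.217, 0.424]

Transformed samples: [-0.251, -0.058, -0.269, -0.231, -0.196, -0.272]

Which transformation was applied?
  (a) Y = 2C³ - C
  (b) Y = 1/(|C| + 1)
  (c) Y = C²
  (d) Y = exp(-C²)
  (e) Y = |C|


Checking option (a) Y = 2C³ - C:
  C = 0.498 -> Y = -0.251 ✓
  C = 0.676 -> Y = -0.058 ✓
  C = 0.372 -> Y = -0.269 ✓
All samples match this transformation.

(a) 2C³ - C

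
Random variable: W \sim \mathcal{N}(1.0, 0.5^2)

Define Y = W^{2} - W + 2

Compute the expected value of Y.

E[Y] = 1*E[W²] - 1*E[W] + 2
E[W] = 1
E[W²] = Var(W) + (E[W])² = 0.25 + 1 = 1.25
E[Y] = 1*1.25 - 1*1 + 2 = 2.25

2.25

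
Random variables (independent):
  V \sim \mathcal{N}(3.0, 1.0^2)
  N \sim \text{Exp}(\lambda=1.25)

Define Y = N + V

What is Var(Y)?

For independent RVs: Var(aX + bY) = a²Var(X) + b²Var(Y)
Var(V) = 1
Var(N) = 0.64
Var(Y) = 1²*1 + 1²*0.64
= 1*1 + 1*0.64 = 1.64

1.64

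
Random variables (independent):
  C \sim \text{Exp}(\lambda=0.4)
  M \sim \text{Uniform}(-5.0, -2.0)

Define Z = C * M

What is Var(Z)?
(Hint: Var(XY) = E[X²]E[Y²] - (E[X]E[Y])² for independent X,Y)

Var(XY) = E[X²]E[Y²] - (E[X]E[Y])²
E[C] = 2.5, Var(C) = 6.25
E[M] = -3.5, Var(M) = 0.75
E[C²] = 6.25 + 2.5² = 12.5
E[M²] = 0.75 + (-3.5)² = 13
Var(Z) = 12.5*13 - (2.5*(-3.5))²
= 162.5 - 76.5625 = 85.9375

85.9375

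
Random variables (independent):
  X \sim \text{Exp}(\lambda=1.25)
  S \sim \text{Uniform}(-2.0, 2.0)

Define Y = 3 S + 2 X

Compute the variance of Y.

For independent RVs: Var(aX + bY) = a²Var(X) + b²Var(Y)
Var(X) = 0.64
Var(S) = 1.3333333
Var(Y) = 2²*0.64 + 3²*1.3333333
= 4*0.64 + 9*1.3333333 = 14.56

14.56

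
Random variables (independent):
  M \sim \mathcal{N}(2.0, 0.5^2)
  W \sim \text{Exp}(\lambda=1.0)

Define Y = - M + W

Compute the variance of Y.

For independent RVs: Var(aX + bY) = a²Var(X) + b²Var(Y)
Var(M) = 0.25
Var(W) = 1
Var(Y) = (-1)²*0.25 + 1²*1
= 1*0.25 + 1*1 = 1.25

1.25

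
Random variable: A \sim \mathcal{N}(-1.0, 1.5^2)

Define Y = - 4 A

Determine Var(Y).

For Y = aA + b: Var(Y) = a² * Var(A)
Var(A) = 1.5^2 = 2.25
Var(Y) = (-4)² * 2.25 = 16 * 2.25 = 36

36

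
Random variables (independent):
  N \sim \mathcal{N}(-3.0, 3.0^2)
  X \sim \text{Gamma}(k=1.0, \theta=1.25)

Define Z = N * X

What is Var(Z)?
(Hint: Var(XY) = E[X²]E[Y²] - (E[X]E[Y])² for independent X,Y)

Var(XY) = E[X²]E[Y²] - (E[X]E[Y])²
E[N] = -3, Var(N) = 9
E[X] = 1.25, Var(X) = 1.5625
E[N²] = 9 + (-3)² = 18
E[X²] = 1.5625 + 1.25² = 3.125
Var(Z) = 18*3.125 - (-3*1.25)²
= 56.25 - 14.0625 = 42.1875

42.1875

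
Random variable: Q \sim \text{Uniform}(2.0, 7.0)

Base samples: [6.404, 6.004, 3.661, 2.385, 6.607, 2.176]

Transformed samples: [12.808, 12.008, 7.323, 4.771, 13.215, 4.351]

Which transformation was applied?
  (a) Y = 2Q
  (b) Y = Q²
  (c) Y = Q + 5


Checking option (a) Y = 2Q:
  Q = 6.404 -> Y = 12.808 ✓
  Q = 6.004 -> Y = 12.008 ✓
  Q = 3.661 -> Y = 7.323 ✓
All samples match this transformation.

(a) 2Q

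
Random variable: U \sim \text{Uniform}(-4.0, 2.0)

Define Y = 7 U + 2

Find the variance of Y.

For Y = aU + b: Var(Y) = a² * Var(U)
Var(U) = (2 + 4)^2/12 = 3
Var(Y) = 7² * 3 = 49 * 3 = 147

147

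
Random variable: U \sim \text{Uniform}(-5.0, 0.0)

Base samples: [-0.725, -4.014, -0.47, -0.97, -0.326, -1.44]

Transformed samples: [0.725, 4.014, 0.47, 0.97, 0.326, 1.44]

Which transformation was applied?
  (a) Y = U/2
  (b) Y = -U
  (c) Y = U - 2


Checking option (b) Y = -U:
  U = -0.725 -> Y = 0.725 ✓
  U = -4.014 -> Y = 4.014 ✓
  U = -0.47 -> Y = 0.47 ✓
All samples match this transformation.

(b) -U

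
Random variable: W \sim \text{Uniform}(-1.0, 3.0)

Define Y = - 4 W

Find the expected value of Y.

For Y = -4W:
E[Y] = -4 * E[W]
E[W] = (-1 + 3)/2 = 1
E[Y] = -4 * 1 = -4

-4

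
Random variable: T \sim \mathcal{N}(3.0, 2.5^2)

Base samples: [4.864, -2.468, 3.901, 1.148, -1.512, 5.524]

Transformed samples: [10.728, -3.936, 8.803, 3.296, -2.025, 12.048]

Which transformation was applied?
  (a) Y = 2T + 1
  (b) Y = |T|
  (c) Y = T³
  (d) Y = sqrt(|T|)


Checking option (a) Y = 2T + 1:
  T = 4.864 -> Y = 10.728 ✓
  T = -2.468 -> Y = -3.936 ✓
  T = 3.901 -> Y = 8.803 ✓
All samples match this transformation.

(a) 2T + 1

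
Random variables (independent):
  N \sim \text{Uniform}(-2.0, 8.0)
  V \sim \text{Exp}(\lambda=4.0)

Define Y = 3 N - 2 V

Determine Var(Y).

For independent RVs: Var(aX + bY) = a²Var(X) + b²Var(Y)
Var(N) = 8.3333333
Var(V) = 0.0625
Var(Y) = 3²*8.3333333 + (-2)²*0.0625
= 9*8.3333333 + 4*0.0625 = 75.25

75.25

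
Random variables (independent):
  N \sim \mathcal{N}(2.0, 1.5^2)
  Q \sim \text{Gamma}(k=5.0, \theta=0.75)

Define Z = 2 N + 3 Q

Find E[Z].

E[Z] = 2*E[N] + 3*E[Q]
E[N] = 2
E[Q] = 3.75
E[Z] = 2*2 + 3*3.75 = 15.25

15.25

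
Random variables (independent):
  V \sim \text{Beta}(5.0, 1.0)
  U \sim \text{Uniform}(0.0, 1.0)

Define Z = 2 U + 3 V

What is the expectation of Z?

E[Z] = 3*E[V] + 2*E[U]
E[V] = 0.83333333
E[U] = 0.5
E[Z] = 3*0.83333333 + 2*0.5 = 3.5

3.5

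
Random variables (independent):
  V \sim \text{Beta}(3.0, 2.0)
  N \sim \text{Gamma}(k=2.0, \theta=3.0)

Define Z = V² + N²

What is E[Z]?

E[Z] = E[V²] + E[N²]
E[V²] = Var(V) + E[V]² = 0.04 + 0.36 = 0.4
E[N²] = Var(N) + E[N]² = 18 + 36 = 54
E[Z] = 0.4 + 54 = 54.4

54.4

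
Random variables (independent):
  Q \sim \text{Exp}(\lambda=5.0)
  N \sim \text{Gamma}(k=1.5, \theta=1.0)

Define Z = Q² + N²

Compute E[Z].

E[Z] = E[Q²] + E[N²]
E[Q²] = Var(Q) + E[Q]² = 0.04 + 0.04 = 0.08
E[N²] = Var(N) + E[N]² = 1.5 + 2.25 = 3.75
E[Z] = 0.08 + 3.75 = 3.83

3.83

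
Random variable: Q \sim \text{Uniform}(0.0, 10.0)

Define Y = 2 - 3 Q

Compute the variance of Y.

For Y = aQ + b: Var(Y) = a² * Var(Q)
Var(Q) = (10 - 0)^2/12 = 8.3333333
Var(Y) = (-3)² * 8.3333333 = 9 * 8.3333333 = 75

75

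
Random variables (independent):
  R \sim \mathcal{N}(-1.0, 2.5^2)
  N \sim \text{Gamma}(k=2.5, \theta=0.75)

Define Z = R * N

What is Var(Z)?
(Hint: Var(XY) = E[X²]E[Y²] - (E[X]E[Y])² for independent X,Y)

Var(XY) = E[X²]E[Y²] - (E[X]E[Y])²
E[R] = -1, Var(R) = 6.25
E[N] = 1.875, Var(N) = 1.40625
E[R²] = 6.25 + (-1)² = 7.25
E[N²] = 1.40625 + 1.875² = 4.921875
Var(Z) = 7.25*4.921875 - (-1*1.875)²
= 35.683594 - 3.515625 = 32.167969

32.167969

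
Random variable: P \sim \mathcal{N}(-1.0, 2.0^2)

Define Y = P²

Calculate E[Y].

E[P²] = Var(P) + (E[P])² = 4 + 1 = 5

5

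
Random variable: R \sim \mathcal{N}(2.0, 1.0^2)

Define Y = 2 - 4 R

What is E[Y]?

For Y = -4R + 2:
E[Y] = -4 * E[R] + 2
E[R] = 2.0 = 2
E[Y] = -4 * 2 + 2 = -6

-6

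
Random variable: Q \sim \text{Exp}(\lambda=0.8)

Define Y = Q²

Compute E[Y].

E[Q²] = Var(Q) + (E[Q])² = 1.5625 + 1.5625 = 3.125

3.125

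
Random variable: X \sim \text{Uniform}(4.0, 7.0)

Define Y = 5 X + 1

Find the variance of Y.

For Y = aX + b: Var(Y) = a² * Var(X)
Var(X) = (7 - 4)^2/12 = 0.75
Var(Y) = 5² * 0.75 = 25 * 0.75 = 18.75

18.75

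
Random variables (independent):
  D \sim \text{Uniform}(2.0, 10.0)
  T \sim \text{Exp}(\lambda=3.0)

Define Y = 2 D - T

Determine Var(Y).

For independent RVs: Var(aX + bY) = a²Var(X) + b²Var(Y)
Var(D) = 5.3333333
Var(T) = 0.11111111
Var(Y) = 2²*5.3333333 + (-1)²*0.11111111
= 4*5.3333333 + 1*0.11111111 = 21.444444

21.444444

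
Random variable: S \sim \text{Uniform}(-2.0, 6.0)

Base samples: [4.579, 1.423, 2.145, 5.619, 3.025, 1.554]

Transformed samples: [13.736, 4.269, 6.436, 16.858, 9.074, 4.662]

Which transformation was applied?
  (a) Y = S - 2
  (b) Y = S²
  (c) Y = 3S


Checking option (c) Y = 3S:
  S = 4.579 -> Y = 13.736 ✓
  S = 1.423 -> Y = 4.269 ✓
  S = 2.145 -> Y = 6.436 ✓
All samples match this transformation.

(c) 3S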